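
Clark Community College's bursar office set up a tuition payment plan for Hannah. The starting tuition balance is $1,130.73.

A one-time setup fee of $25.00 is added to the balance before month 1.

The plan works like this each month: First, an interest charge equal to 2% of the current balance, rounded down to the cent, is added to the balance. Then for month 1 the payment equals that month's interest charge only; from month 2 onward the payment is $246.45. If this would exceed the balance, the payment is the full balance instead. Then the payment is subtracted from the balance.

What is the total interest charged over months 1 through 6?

$93.09

Month 1: $1,155.73 +$23.11 interest = $1,178.84; pay $23.11 → $1,155.73
Month 2: $1,155.73 +$23.11 interest = $1,178.84; pay $246.45 → $932.39
Month 3: $932.39 +$18.64 interest = $951.03; pay $246.45 → $704.58
Month 4: $704.58 +$14.09 interest = $718.67; pay $246.45 → $472.22
Month 5: $472.22 +$9.44 interest = $481.66; pay $246.45 → $235.21
Month 6: $235.21 +$4.70 interest = $239.91; pay $239.91 → $0.00
Total interest: $23.11 + $23.11 + $18.64 + $14.09 + $9.44 + $4.70 = $93.09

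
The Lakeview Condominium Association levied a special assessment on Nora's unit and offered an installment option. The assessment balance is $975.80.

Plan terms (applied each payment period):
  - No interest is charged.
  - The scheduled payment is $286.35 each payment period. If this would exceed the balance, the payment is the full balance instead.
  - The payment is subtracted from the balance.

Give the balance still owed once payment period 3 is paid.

# | Opening | Payment | End bal
1 | $975.80 | $286.35 | $689.45
2 | $689.45 | $286.35 | $403.10
3 | $403.10 | $286.35 | $116.75

$116.75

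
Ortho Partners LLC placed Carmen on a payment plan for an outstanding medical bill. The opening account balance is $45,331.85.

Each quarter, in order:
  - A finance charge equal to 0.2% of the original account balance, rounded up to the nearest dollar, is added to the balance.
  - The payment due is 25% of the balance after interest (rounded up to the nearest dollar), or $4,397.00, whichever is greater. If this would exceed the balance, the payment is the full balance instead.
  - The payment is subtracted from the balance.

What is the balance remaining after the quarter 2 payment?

$25,617.85

# | Opening | Interest | Payment | End bal
1 | $45,331.85 | $91.00 | $11,356.00 | $34,066.85
2 | $34,066.85 | $91.00 | $8,540.00 | $25,617.85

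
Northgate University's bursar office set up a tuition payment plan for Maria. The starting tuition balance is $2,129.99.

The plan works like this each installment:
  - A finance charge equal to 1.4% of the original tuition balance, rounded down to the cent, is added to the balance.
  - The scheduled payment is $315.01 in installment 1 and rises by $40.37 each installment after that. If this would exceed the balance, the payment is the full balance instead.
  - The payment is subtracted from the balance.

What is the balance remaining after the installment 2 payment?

$1,519.22

Installment 1: $2,129.99 +$29.81 interest = $2,159.80; pay $315.01 → $1,844.79
Installment 2: $1,844.79 +$29.81 interest = $1,874.60; pay $355.38 → $1,519.22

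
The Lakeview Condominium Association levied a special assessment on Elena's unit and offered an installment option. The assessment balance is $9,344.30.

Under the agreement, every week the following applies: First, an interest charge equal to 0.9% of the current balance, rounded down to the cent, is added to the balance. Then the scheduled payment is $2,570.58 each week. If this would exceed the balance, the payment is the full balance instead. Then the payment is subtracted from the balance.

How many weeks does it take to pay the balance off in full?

Week 1: $9,344.30 +$84.09 interest = $9,428.39; pay $2,570.58 → $6,857.81
Week 2: $6,857.81 +$61.72 interest = $6,919.53; pay $2,570.58 → $4,348.95
Week 3: $4,348.95 +$39.14 interest = $4,388.09; pay $2,570.58 → $1,817.51
Week 4: $1,817.51 +$16.35 interest = $1,833.86; pay $1,833.86 → $0.00
Balance reaches $0.00 in week 4.

4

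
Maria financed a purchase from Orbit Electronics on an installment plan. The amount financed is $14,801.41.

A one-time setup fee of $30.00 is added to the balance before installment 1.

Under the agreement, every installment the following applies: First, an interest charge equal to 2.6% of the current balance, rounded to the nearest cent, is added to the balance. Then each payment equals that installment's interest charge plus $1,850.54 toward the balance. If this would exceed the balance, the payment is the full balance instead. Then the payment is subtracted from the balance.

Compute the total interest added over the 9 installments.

Installment 1: opening $14,831.41; interest $385.62 → $15,217.03; payment $2,236.16; balance $12,980.87
Installment 2: opening $12,980.87; interest $337.50 → $13,318.37; payment $2,188.04; balance $11,130.33
Installment 3: opening $11,130.33; interest $289.39 → $11,419.72; payment $2,139.93; balance $9,279.79
Installment 4: opening $9,279.79; interest $241.27 → $9,521.06; payment $2,091.81; balance $7,429.25
Installment 5: opening $7,429.25; interest $193.16 → $7,622.41; payment $2,043.70; balance $5,578.71
Installment 6: opening $5,578.71; interest $145.05 → $5,723.76; payment $1,995.59; balance $3,728.17
Installment 7: opening $3,728.17; interest $96.93 → $3,825.10; payment $1,947.47; balance $1,877.63
Installment 8: opening $1,877.63; interest $48.82 → $1,926.45; payment $1,899.36; balance $27.09
Installment 9: opening $27.09; interest $0.70 → $27.79; payment $27.79; balance $0.00
Total interest: $385.62 + $337.50 + $289.39 + $241.27 + $193.16 + $145.05 + $96.93 + $48.82 + $0.70 = $1,738.44

$1,738.44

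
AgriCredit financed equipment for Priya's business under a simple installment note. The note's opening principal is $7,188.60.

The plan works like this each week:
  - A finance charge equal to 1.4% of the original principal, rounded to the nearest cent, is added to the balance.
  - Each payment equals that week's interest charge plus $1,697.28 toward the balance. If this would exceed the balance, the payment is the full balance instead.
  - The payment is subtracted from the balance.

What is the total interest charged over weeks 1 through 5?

$503.20

Week 1: $7,188.60 +$100.64 interest = $7,289.24; pay $1,797.92 → $5,491.32
Week 2: $5,491.32 +$100.64 interest = $5,591.96; pay $1,797.92 → $3,794.04
Week 3: $3,794.04 +$100.64 interest = $3,894.68; pay $1,797.92 → $2,096.76
Week 4: $2,096.76 +$100.64 interest = $2,197.40; pay $1,797.92 → $399.48
Week 5: $399.48 +$100.64 interest = $500.12; pay $500.12 → $0.00
Total interest: $100.64 + $100.64 + $100.64 + $100.64 + $100.64 = $503.20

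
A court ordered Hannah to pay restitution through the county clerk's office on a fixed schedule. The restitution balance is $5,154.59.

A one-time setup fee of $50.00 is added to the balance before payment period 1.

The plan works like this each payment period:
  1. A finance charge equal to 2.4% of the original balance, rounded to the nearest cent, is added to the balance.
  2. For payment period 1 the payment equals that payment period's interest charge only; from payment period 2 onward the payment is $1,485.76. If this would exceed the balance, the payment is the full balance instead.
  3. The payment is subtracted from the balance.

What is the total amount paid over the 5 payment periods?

# | Opening | Interest | Payment | End bal
1 | $5,204.59 | $123.71 | $123.71 | $5,204.59
2 | $5,204.59 | $123.71 | $1,485.76 | $3,842.54
3 | $3,842.54 | $123.71 | $1,485.76 | $2,480.49
4 | $2,480.49 | $123.71 | $1,485.76 | $1,118.44
5 | $1,118.44 | $123.71 | $1,242.15 | $0.00
Total paid: $5,823.14

$5,823.14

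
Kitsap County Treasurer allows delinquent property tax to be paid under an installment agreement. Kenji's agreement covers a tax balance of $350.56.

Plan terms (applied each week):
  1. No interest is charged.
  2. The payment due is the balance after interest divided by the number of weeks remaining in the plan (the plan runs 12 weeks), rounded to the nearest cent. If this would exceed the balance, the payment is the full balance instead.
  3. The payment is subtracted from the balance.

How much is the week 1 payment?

$29.21

Week 1: opening $350.56; payment $29.21; balance $321.35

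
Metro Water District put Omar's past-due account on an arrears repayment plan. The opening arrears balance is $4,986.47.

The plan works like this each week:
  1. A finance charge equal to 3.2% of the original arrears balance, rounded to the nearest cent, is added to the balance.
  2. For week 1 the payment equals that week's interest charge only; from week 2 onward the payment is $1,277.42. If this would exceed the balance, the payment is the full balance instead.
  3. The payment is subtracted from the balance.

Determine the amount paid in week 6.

$674.64

Week 1: opening $4,986.47; interest $159.57 → $5,146.04; payment $159.57; balance $4,986.47
Week 2: opening $4,986.47; interest $159.57 → $5,146.04; payment $1,277.42; balance $3,868.62
Week 3: opening $3,868.62; interest $159.57 → $4,028.19; payment $1,277.42; balance $2,750.77
Week 4: opening $2,750.77; interest $159.57 → $2,910.34; payment $1,277.42; balance $1,632.92
Week 5: opening $1,632.92; interest $159.57 → $1,792.49; payment $1,277.42; balance $515.07
Week 6: opening $515.07; interest $159.57 → $674.64; payment $674.64; balance $0.00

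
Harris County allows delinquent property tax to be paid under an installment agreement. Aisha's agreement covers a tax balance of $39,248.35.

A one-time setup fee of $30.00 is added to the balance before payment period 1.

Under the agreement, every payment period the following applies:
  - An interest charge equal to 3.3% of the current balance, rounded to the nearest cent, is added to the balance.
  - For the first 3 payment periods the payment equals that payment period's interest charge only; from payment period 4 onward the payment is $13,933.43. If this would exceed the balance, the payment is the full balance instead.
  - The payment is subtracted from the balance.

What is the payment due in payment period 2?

Payment period 1: opening $39,278.35; interest $1,296.19 → $40,574.54; payment $1,296.19; balance $39,278.35
Payment period 2: opening $39,278.35; interest $1,296.19 → $40,574.54; payment $1,296.19; balance $39,278.35

$1,296.19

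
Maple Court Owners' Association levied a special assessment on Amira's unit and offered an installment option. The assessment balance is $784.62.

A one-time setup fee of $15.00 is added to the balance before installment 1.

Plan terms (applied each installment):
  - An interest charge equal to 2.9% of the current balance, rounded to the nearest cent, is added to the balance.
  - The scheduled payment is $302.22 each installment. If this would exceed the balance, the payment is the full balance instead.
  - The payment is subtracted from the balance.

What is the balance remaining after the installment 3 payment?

$0.00

Installment 1: $799.62 +$23.19 interest = $822.81; pay $302.22 → $520.59
Installment 2: $520.59 +$15.10 interest = $535.69; pay $302.22 → $233.47
Installment 3: $233.47 +$6.77 interest = $240.24; pay $240.24 → $0.00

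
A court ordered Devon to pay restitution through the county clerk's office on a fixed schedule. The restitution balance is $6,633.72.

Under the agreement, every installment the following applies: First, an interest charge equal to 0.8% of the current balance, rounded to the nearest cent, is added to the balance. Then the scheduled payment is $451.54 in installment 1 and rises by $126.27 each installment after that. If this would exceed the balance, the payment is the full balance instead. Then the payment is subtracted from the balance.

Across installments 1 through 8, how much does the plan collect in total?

$6,910.43

Installment 1: opening $6,633.72; interest $53.07 → $6,686.79; payment $451.54; balance $6,235.25
Installment 2: opening $6,235.25; interest $49.88 → $6,285.13; payment $577.81; balance $5,707.32
Installment 3: opening $5,707.32; interest $45.66 → $5,752.98; payment $704.08; balance $5,048.90
Installment 4: opening $5,048.90; interest $40.39 → $5,089.29; payment $830.35; balance $4,258.94
Installment 5: opening $4,258.94; interest $34.07 → $4,293.01; payment $956.62; balance $3,336.39
Installment 6: opening $3,336.39; interest $26.69 → $3,363.08; payment $1,082.89; balance $2,280.19
Installment 7: opening $2,280.19; interest $18.24 → $2,298.43; payment $1,209.16; balance $1,089.27
Installment 8: opening $1,089.27; interest $8.71 → $1,097.98; payment $1,097.98; balance $0.00
Total paid: $6,910.43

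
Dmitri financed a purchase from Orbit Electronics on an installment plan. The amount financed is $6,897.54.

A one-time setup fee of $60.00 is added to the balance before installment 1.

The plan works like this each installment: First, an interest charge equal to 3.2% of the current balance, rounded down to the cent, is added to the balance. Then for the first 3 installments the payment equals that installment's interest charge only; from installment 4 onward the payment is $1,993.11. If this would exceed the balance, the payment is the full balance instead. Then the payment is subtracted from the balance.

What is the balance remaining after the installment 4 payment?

# | Opening | Interest | Payment | End bal
1 | $6,957.54 | $222.64 | $222.64 | $6,957.54
2 | $6,957.54 | $222.64 | $222.64 | $6,957.54
3 | $6,957.54 | $222.64 | $222.64 | $6,957.54
4 | $6,957.54 | $222.64 | $1,993.11 | $5,187.07

$5,187.07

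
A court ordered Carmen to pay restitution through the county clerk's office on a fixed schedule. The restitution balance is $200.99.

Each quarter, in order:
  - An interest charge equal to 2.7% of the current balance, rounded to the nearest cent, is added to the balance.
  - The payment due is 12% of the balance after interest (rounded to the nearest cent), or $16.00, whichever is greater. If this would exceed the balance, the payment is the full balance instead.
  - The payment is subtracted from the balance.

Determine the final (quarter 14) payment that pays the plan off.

Quarter 1: $200.99 +$5.43 interest = $206.42; pay $24.77 → $181.65
Quarter 2: $181.65 +$4.90 interest = $186.55; pay $22.39 → $164.16
Quarter 3: $164.16 +$4.43 interest = $168.59; pay $20.23 → $148.36
Quarter 4: $148.36 +$4.01 interest = $152.37; pay $18.28 → $134.09
Quarter 5: $134.09 +$3.62 interest = $137.71; pay $16.53 → $121.18
Quarter 6: $121.18 +$3.27 interest = $124.45; pay $16.00 → $108.45
Quarter 7: $108.45 +$2.93 interest = $111.38; pay $16.00 → $95.38
Quarter 8: $95.38 +$2.58 interest = $97.96; pay $16.00 → $81.96
Quarter 9: $81.96 +$2.21 interest = $84.17; pay $16.00 → $68.17
Quarter 10: $68.17 +$1.84 interest = $70.01; pay $16.00 → $54.01
Quarter 11: $54.01 +$1.46 interest = $55.47; pay $16.00 → $39.47
Quarter 12: $39.47 +$1.07 interest = $40.54; pay $16.00 → $24.54
Quarter 13: $24.54 +$0.66 interest = $25.20; pay $16.00 → $9.20
Quarter 14: $9.20 +$0.25 interest = $9.45; pay $9.45 → $0.00

$9.45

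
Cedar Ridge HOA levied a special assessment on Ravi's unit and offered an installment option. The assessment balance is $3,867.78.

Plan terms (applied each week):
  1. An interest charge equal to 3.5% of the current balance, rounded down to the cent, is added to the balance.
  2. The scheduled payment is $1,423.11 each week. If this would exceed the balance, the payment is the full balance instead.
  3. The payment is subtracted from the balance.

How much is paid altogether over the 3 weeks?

Week 1: opening $3,867.78; interest $135.37 → $4,003.15; payment $1,423.11; balance $2,580.04
Week 2: opening $2,580.04; interest $90.30 → $2,670.34; payment $1,423.11; balance $1,247.23
Week 3: opening $1,247.23; interest $43.65 → $1,290.88; payment $1,290.88; balance $0.00
Total paid: $4,137.10

$4,137.10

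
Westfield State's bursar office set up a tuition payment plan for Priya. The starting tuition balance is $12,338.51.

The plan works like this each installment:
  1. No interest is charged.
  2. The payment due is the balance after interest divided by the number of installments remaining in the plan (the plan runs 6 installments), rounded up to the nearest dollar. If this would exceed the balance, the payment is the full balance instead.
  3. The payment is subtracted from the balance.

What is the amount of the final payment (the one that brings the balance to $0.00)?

Installment 1: opening $12,338.51; payment $2,057.00; balance $10,281.51
Installment 2: opening $10,281.51; payment $2,057.00; balance $8,224.51
Installment 3: opening $8,224.51; payment $2,057.00; balance $6,167.51
Installment 4: opening $6,167.51; payment $2,056.00; balance $4,111.51
Installment 5: opening $4,111.51; payment $2,056.00; balance $2,055.51
Installment 6: opening $2,055.51; payment $2,055.51; balance $0.00

$2,055.51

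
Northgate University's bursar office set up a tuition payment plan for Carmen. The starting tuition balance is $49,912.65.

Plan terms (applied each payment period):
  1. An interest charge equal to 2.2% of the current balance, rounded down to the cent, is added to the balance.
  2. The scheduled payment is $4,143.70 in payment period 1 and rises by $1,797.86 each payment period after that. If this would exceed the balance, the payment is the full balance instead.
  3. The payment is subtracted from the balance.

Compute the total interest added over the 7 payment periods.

Payment period 1: opening $49,912.65; interest $1,098.07 → $51,010.72; payment $4,143.70; balance $46,867.02
Payment period 2: opening $46,867.02; interest $1,031.07 → $47,898.09; payment $5,941.56; balance $41,956.53
Payment period 3: opening $41,956.53; interest $923.04 → $42,879.57; payment $7,739.42; balance $35,140.15
Payment period 4: opening $35,140.15; interest $773.08 → $35,913.23; payment $9,537.28; balance $26,375.95
Payment period 5: opening $26,375.95; interest $580.27 → $26,956.22; payment $11,335.14; balance $15,621.08
Payment period 6: opening $15,621.08; interest $343.66 → $15,964.74; payment $13,133.00; balance $2,831.74
Payment period 7: opening $2,831.74; interest $62.29 → $2,894.03; payment $2,894.03; balance $0.00
Total interest: $1,098.07 + $1,031.07 + $923.04 + $773.08 + $580.27 + $343.66 + $62.29 = $4,811.48

$4,811.48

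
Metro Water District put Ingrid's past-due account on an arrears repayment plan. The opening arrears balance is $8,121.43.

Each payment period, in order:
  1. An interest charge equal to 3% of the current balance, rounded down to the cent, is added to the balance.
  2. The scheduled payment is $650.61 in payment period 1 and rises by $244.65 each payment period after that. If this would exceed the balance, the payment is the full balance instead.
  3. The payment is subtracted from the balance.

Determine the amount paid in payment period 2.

Payment period 1: $8,121.43 +$243.64 interest = $8,365.07; pay $650.61 → $7,714.46
Payment period 2: $7,714.46 +$231.43 interest = $7,945.89; pay $895.26 → $7,050.63

$895.26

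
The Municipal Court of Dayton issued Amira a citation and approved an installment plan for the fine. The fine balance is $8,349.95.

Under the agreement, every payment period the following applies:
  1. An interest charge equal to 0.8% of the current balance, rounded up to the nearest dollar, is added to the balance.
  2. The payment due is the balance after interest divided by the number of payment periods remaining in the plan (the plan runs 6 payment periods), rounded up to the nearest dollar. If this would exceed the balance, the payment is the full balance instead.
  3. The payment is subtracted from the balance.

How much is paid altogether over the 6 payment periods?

$8,589.95

Payment period 1: opening $8,349.95; interest $67.00 → $8,416.95; payment $1,403.00; balance $7,013.95
Payment period 2: opening $7,013.95; interest $57.00 → $7,070.95; payment $1,415.00; balance $5,655.95
Payment period 3: opening $5,655.95; interest $46.00 → $5,701.95; payment $1,426.00; balance $4,275.95
Payment period 4: opening $4,275.95; interest $35.00 → $4,310.95; payment $1,437.00; balance $2,873.95
Payment period 5: opening $2,873.95; interest $23.00 → $2,896.95; payment $1,449.00; balance $1,447.95
Payment period 6: opening $1,447.95; interest $12.00 → $1,459.95; payment $1,459.95; balance $0.00
Total paid: $8,589.95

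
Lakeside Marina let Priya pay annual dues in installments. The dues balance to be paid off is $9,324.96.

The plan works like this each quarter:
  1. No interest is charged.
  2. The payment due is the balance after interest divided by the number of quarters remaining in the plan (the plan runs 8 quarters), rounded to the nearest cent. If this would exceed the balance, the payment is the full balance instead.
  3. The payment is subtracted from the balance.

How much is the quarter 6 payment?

Quarter 1: opening $9,324.96; payment $1,165.62; balance $8,159.34
Quarter 2: opening $8,159.34; payment $1,165.62; balance $6,993.72
Quarter 3: opening $6,993.72; payment $1,165.62; balance $5,828.10
Quarter 4: opening $5,828.10; payment $1,165.62; balance $4,662.48
Quarter 5: opening $4,662.48; payment $1,165.62; balance $3,496.86
Quarter 6: opening $3,496.86; payment $1,165.62; balance $2,331.24

$1,165.62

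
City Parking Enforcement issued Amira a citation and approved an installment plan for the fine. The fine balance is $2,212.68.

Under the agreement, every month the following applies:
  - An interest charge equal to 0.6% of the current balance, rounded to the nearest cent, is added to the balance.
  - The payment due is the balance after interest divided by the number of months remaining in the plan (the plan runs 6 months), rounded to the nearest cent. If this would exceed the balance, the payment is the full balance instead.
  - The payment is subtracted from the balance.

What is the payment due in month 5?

Month 1: $2,212.68 +$13.28 interest = $2,225.96; pay $370.99 → $1,854.97
Month 2: $1,854.97 +$11.13 interest = $1,866.10; pay $373.22 → $1,492.88
Month 3: $1,492.88 +$8.96 interest = $1,501.84; pay $375.46 → $1,126.38
Month 4: $1,126.38 +$6.76 interest = $1,133.14; pay $377.71 → $755.43
Month 5: $755.43 +$4.53 interest = $759.96; pay $379.98 → $379.98

$379.98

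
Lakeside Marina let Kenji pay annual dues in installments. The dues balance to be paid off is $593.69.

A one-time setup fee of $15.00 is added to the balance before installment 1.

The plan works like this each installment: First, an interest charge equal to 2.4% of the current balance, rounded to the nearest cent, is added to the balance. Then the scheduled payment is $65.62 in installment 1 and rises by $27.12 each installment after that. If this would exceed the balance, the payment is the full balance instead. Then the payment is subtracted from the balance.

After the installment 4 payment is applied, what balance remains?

Installment 1: opening $608.69; interest $14.61 → $623.30; payment $65.62; balance $557.68
Installment 2: opening $557.68; interest $13.38 → $571.06; payment $92.74; balance $478.32
Installment 3: opening $478.32; interest $11.48 → $489.80; payment $119.86; balance $369.94
Installment 4: opening $369.94; interest $8.88 → $378.82; payment $146.98; balance $231.84

$231.84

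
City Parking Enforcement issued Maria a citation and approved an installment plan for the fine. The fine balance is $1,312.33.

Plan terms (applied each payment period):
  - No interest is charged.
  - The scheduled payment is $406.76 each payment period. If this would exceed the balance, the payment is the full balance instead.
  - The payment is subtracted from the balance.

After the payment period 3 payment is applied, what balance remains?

$92.05

Payment period 1: opening $1,312.33; payment $406.76; balance $905.57
Payment period 2: opening $905.57; payment $406.76; balance $498.81
Payment period 3: opening $498.81; payment $406.76; balance $92.05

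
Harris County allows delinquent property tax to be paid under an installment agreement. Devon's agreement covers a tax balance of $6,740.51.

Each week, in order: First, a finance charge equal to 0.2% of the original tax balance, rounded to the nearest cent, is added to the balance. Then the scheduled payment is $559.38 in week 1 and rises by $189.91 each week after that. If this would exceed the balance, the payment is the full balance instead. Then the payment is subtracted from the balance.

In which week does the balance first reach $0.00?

7

# | Opening | Interest | Payment | End bal
1 | $6,740.51 | $13.48 | $559.38 | $6,194.61
2 | $6,194.61 | $13.48 | $749.29 | $5,458.80
3 | $5,458.80 | $13.48 | $939.20 | $4,533.08
4 | $4,533.08 | $13.48 | $1,129.11 | $3,417.45
5 | $3,417.45 | $13.48 | $1,319.02 | $2,111.91
6 | $2,111.91 | $13.48 | $1,508.93 | $616.46
7 | $616.46 | $13.48 | $629.94 | $0.00
Balance reaches $0.00 in week 7.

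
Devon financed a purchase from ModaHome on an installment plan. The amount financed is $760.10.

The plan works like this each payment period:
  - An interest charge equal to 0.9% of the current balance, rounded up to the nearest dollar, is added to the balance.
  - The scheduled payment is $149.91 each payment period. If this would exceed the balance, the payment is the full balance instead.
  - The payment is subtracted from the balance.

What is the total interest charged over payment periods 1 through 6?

Payment period 1: $760.10 +$7.00 interest = $767.10; pay $149.91 → $617.19
Payment period 2: $617.19 +$6.00 interest = $623.19; pay $149.91 → $473.28
Payment period 3: $473.28 +$5.00 interest = $478.28; pay $149.91 → $328.37
Payment period 4: $328.37 +$3.00 interest = $331.37; pay $149.91 → $181.46
Payment period 5: $181.46 +$2.00 interest = $183.46; pay $149.91 → $33.55
Payment period 6: $33.55 +$1.00 interest = $34.55; pay $34.55 → $0.00
Total interest: $7.00 + $6.00 + $5.00 + $3.00 + $2.00 + $1.00 = $24.00

$24.00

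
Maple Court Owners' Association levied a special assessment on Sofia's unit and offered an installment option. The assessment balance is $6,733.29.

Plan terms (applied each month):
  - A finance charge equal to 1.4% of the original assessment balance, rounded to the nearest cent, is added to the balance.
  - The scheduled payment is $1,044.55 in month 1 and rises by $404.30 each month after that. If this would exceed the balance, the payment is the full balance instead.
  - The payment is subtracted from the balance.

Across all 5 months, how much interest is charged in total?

Month 1: $6,733.29 +$94.27 interest = $6,827.56; pay $1,044.55 → $5,783.01
Month 2: $5,783.01 +$94.27 interest = $5,877.28; pay $1,448.85 → $4,428.43
Month 3: $4,428.43 +$94.27 interest = $4,522.70; pay $1,853.15 → $2,669.55
Month 4: $2,669.55 +$94.27 interest = $2,763.82; pay $2,257.45 → $506.37
Month 5: $506.37 +$94.27 interest = $600.64; pay $600.64 → $0.00
Total interest: $94.27 + $94.27 + $94.27 + $94.27 + $94.27 = $471.35

$471.35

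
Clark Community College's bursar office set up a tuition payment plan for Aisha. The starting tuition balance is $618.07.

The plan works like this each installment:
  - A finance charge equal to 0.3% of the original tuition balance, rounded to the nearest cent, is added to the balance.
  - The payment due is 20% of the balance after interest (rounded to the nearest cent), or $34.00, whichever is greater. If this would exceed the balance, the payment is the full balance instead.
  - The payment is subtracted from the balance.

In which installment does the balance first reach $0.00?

Installment 1: opening $618.07; interest $1.85 → $619.92; payment $123.98; balance $495.94
Installment 2: opening $495.94; interest $1.85 → $497.79; payment $99.56; balance $398.23
Installment 3: opening $398.23; interest $1.85 → $400.08; payment $80.02; balance $320.06
Installment 4: opening $320.06; interest $1.85 → $321.91; payment $64.38; balance $257.53
Installment 5: opening $257.53; interest $1.85 → $259.38; payment $51.88; balance $207.50
Installment 6: opening $207.50; interest $1.85 → $209.35; payment $41.87; balance $167.48
Installment 7: opening $167.48; interest $1.85 → $169.33; payment $34.00; balance $135.33
Installment 8: opening $135.33; interest $1.85 → $137.18; payment $34.00; balance $103.18
Installment 9: opening $103.18; interest $1.85 → $105.03; payment $34.00; balance $71.03
Installment 10: opening $71.03; interest $1.85 → $72.88; payment $34.00; balance $38.88
Installment 11: opening $38.88; interest $1.85 → $40.73; payment $34.00; balance $6.73
Installment 12: opening $6.73; interest $1.85 → $8.58; payment $8.58; balance $0.00
Balance reaches $0.00 in installment 12.

12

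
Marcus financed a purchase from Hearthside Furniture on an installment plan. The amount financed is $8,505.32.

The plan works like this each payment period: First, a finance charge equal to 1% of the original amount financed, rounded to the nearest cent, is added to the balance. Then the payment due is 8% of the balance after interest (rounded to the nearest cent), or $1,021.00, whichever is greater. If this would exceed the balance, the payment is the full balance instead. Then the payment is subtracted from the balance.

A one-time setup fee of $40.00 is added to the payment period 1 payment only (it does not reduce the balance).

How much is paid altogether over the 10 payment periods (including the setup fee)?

$9,395.82

Payment period 1: $8,505.32 +$85.05 interest = $8,590.37; pay $1,021.00 (+ $40.00 fee) → $7,569.37
Payment period 2: $7,569.37 +$85.05 interest = $7,654.42; pay $1,021.00 → $6,633.42
Payment period 3: $6,633.42 +$85.05 interest = $6,718.47; pay $1,021.00 → $5,697.47
Payment period 4: $5,697.47 +$85.05 interest = $5,782.52; pay $1,021.00 → $4,761.52
Payment period 5: $4,761.52 +$85.05 interest = $4,846.57; pay $1,021.00 → $3,825.57
Payment period 6: $3,825.57 +$85.05 interest = $3,910.62; pay $1,021.00 → $2,889.62
Payment period 7: $2,889.62 +$85.05 interest = $2,974.67; pay $1,021.00 → $1,953.67
Payment period 8: $1,953.67 +$85.05 interest = $2,038.72; pay $1,021.00 → $1,017.72
Payment period 9: $1,017.72 +$85.05 interest = $1,102.77; pay $1,021.00 → $81.77
Payment period 10: $81.77 +$85.05 interest = $166.82; pay $166.82 → $0.00
Total paid: $9,395.82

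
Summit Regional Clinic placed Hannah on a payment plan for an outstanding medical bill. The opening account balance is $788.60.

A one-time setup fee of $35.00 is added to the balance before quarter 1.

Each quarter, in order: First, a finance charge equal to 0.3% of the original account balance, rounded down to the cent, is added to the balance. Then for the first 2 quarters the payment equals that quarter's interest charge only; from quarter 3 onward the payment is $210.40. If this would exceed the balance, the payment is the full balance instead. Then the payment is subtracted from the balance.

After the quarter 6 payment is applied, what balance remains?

$0.00

# | Opening | Interest | Payment | End bal
1 | $823.60 | $2.36 | $2.36 | $823.60
2 | $823.60 | $2.36 | $2.36 | $823.60
3 | $823.60 | $2.36 | $210.40 | $615.56
4 | $615.56 | $2.36 | $210.40 | $407.52
5 | $407.52 | $2.36 | $210.40 | $199.48
6 | $199.48 | $2.36 | $201.84 | $0.00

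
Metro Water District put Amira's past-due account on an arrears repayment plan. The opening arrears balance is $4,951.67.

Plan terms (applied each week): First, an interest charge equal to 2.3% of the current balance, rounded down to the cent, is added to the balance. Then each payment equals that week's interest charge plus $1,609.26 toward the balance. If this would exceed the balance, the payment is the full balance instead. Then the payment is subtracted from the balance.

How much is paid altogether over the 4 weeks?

# | Opening | Interest | Payment | End bal
1 | $4,951.67 | $113.88 | $1,723.14 | $3,342.41
2 | $3,342.41 | $76.87 | $1,686.13 | $1,733.15
3 | $1,733.15 | $39.86 | $1,649.12 | $123.89
4 | $123.89 | $2.84 | $126.73 | $0.00
Total paid: $5,185.12

$5,185.12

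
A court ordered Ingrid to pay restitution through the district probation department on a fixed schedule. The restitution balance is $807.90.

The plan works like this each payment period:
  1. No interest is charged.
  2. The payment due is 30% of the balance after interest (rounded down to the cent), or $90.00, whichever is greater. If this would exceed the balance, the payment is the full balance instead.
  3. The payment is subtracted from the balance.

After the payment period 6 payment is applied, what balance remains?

Payment period 1: opening $807.90; payment $242.37; balance $565.53
Payment period 2: opening $565.53; payment $169.65; balance $395.88
Payment period 3: opening $395.88; payment $118.76; balance $277.12
Payment period 4: opening $277.12; payment $90.00; balance $187.12
Payment period 5: opening $187.12; payment $90.00; balance $97.12
Payment period 6: opening $97.12; payment $90.00; balance $7.12

$7.12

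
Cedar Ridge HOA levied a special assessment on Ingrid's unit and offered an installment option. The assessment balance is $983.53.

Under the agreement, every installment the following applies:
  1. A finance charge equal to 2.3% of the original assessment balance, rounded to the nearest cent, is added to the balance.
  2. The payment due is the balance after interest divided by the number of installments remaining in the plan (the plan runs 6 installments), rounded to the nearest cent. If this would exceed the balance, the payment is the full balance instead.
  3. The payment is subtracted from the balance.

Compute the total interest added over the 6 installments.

$135.72

Installment 1: $983.53 +$22.62 interest = $1,006.15; pay $167.69 → $838.46
Installment 2: $838.46 +$22.62 interest = $861.08; pay $172.22 → $688.86
Installment 3: $688.86 +$22.62 interest = $711.48; pay $177.87 → $533.61
Installment 4: $533.61 +$22.62 interest = $556.23; pay $185.41 → $370.82
Installment 5: $370.82 +$22.62 interest = $393.44; pay $196.72 → $196.72
Installment 6: $196.72 +$22.62 interest = $219.34; pay $219.34 → $0.00
Total interest: $22.62 + $22.62 + $22.62 + $22.62 + $22.62 + $22.62 = $135.72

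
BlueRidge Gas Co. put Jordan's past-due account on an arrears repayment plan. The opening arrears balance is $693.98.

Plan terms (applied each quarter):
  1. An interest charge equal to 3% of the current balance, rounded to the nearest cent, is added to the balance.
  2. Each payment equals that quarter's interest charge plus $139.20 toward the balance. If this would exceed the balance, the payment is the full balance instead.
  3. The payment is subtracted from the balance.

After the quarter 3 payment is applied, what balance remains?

Quarter 1: $693.98 +$20.82 interest = $714.80; pay $160.02 → $554.78
Quarter 2: $554.78 +$16.64 interest = $571.42; pay $155.84 → $415.58
Quarter 3: $415.58 +$12.47 interest = $428.05; pay $151.67 → $276.38

$276.38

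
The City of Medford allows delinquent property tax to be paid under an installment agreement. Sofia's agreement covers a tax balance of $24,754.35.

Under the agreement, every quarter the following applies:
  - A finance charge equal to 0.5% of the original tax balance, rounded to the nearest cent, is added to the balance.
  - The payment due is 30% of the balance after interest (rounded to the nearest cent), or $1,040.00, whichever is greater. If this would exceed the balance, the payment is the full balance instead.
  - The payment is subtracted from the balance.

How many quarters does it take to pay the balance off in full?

10

Quarter 1: opening $24,754.35; interest $123.77 → $24,878.12; payment $7,463.44; balance $17,414.68
Quarter 2: opening $17,414.68; interest $123.77 → $17,538.45; payment $5,261.54; balance $12,276.91
Quarter 3: opening $12,276.91; interest $123.77 → $12,400.68; payment $3,720.20; balance $8,680.48
Quarter 4: opening $8,680.48; interest $123.77 → $8,804.25; payment $2,641.28; balance $6,162.97
Quarter 5: opening $6,162.97; interest $123.77 → $6,286.74; payment $1,886.02; balance $4,400.72
Quarter 6: opening $4,400.72; interest $123.77 → $4,524.49; payment $1,357.35; balance $3,167.14
Quarter 7: opening $3,167.14; interest $123.77 → $3,290.91; payment $1,040.00; balance $2,250.91
Quarter 8: opening $2,250.91; interest $123.77 → $2,374.68; payment $1,040.00; balance $1,334.68
Quarter 9: opening $1,334.68; interest $123.77 → $1,458.45; payment $1,040.00; balance $418.45
Quarter 10: opening $418.45; interest $123.77 → $542.22; payment $542.22; balance $0.00
Balance reaches $0.00 in quarter 10.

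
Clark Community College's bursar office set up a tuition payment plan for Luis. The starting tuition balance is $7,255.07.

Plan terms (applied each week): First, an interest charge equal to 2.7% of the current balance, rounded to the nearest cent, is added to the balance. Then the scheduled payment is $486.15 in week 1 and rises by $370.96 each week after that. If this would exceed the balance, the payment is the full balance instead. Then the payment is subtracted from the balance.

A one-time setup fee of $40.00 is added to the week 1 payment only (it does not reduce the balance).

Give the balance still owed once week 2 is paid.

Week 1: opening $7,255.07; interest $195.89 → $7,450.96; payment $486.15 (+ $40.00 fee); balance $6,964.81
Week 2: opening $6,964.81; interest $188.05 → $7,152.86; payment $857.11; balance $6,295.75

$6,295.75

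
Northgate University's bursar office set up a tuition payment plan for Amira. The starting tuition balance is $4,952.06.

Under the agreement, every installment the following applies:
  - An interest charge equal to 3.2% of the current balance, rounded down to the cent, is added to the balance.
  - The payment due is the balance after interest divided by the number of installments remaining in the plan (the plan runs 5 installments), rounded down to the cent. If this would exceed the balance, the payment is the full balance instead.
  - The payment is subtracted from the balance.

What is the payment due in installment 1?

$1,022.10

# | Opening | Interest | Payment | End bal
1 | $4,952.06 | $158.46 | $1,022.10 | $4,088.42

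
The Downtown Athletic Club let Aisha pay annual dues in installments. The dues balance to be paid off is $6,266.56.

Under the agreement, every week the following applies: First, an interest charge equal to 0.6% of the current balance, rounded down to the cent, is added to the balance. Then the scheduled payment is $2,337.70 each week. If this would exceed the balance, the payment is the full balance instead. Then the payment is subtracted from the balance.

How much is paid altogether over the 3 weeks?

$6,337.85

Week 1: $6,266.56 +$37.59 interest = $6,304.15; pay $2,337.70 → $3,966.45
Week 2: $3,966.45 +$23.79 interest = $3,990.24; pay $2,337.70 → $1,652.54
Week 3: $1,652.54 +$9.91 interest = $1,662.45; pay $1,662.45 → $0.00
Total paid: $6,337.85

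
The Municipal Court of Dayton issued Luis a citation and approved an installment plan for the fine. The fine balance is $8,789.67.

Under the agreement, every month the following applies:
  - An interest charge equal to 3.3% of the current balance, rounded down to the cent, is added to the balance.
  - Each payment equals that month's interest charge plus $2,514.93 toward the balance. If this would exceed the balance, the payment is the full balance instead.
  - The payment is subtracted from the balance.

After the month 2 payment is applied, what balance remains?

$3,759.81

Month 1: $8,789.67 +$290.05 interest = $9,079.72; pay $2,804.98 → $6,274.74
Month 2: $6,274.74 +$207.06 interest = $6,481.80; pay $2,721.99 → $3,759.81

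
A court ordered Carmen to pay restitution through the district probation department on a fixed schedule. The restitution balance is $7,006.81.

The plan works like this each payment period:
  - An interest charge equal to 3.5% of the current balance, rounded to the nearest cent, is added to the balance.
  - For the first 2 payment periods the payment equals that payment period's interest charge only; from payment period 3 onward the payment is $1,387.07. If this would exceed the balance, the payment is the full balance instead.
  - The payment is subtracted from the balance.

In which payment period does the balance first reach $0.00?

# | Opening | Interest | Payment | End bal
1 | $7,006.81 | $245.24 | $245.24 | $7,006.81
2 | $7,006.81 | $245.24 | $245.24 | $7,006.81
3 | $7,006.81 | $245.24 | $1,387.07 | $5,864.98
4 | $5,864.98 | $205.27 | $1,387.07 | $4,683.18
5 | $4,683.18 | $163.91 | $1,387.07 | $3,460.02
6 | $3,460.02 | $121.10 | $1,387.07 | $2,194.05
7 | $2,194.05 | $76.79 | $1,387.07 | $883.77
8 | $883.77 | $30.93 | $914.70 | $0.00
Balance reaches $0.00 in payment period 8.

8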